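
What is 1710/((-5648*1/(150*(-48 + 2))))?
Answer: 1474875/706 ≈ 2089.1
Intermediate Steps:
1710/((-5648*1/(150*(-48 + 2)))) = 1710/((-5648/(150*(-46)))) = 1710/((-5648/(-6900))) = 1710/((-5648*(-1/6900))) = 1710/(1412/1725) = 1710*(1725/1412) = 1474875/706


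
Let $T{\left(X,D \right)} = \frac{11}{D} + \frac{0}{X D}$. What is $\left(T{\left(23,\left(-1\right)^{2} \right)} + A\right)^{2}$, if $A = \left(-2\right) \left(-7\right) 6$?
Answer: $9025$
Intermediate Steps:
$T{\left(X,D \right)} = \frac{11}{D}$ ($T{\left(X,D \right)} = \frac{11}{D} + \frac{0}{D X} = \frac{11}{D} + 0 \frac{1}{D X} = \frac{11}{D} + 0 = \frac{11}{D}$)
$A = 84$ ($A = 14 \cdot 6 = 84$)
$\left(T{\left(23,\left(-1\right)^{2} \right)} + A\right)^{2} = \left(\frac{11}{\left(-1\right)^{2}} + 84\right)^{2} = \left(\frac{11}{1} + 84\right)^{2} = \left(11 \cdot 1 + 84\right)^{2} = \left(11 + 84\right)^{2} = 95^{2} = 9025$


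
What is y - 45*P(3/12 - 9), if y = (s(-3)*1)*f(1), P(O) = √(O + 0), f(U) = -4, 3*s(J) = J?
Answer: 4 - 45*I*√35/2 ≈ 4.0 - 133.11*I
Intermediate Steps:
s(J) = J/3
P(O) = √O
y = 4 (y = (((⅓)*(-3))*1)*(-4) = -1*1*(-4) = -1*(-4) = 4)
y - 45*P(3/12 - 9) = 4 - 45*√(3/12 - 9) = 4 - 45*√(3*(1/12) - 9) = 4 - 45*√(¼ - 9) = 4 - 45*I*√35/2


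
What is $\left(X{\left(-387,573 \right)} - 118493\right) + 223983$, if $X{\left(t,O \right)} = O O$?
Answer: $433819$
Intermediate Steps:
$X{\left(t,O \right)} = O^{2}$
$\left(X{\left(-387,573 \right)} - 118493\right) + 223983 = \left(573^{2} - 118493\right) + 223983 = \left(328329 - 118493\right) + 223983 = 209836 + 223983 = 433819$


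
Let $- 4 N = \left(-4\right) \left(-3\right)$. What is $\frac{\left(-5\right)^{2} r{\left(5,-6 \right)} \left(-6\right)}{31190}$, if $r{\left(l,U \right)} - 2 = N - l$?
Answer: $\frac{90}{3119} \approx 0.028855$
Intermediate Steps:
$N = -3$ ($N = - \frac{\left(-4\right) \left(-3\right)}{4} = \left(- \frac{1}{4}\right) 12 = -3$)
$r{\left(l,U \right)} = -1 - l$ ($r{\left(l,U \right)} = 2 - \left(3 + l\right) = -1 - l$)
$\frac{\left(-5\right)^{2} r{\left(5,-6 \right)} \left(-6\right)}{31190} = \frac{\left(-5\right)^{2} \left(-1 - 5\right) \left(-6\right)}{31190} = 25 \left(-1 - 5\right) \left(-6\right) \frac{1}{31190} = 25 \left(-6\right) \left(-6\right) \frac{1}{31190} = \left(-150\right) \left(-6\right) \frac{1}{31190} = 900 \cdot \frac{1}{31190} = \frac{90}{3119}$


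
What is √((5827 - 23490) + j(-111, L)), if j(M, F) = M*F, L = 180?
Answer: I*√37643 ≈ 194.02*I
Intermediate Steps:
j(M, F) = F*M
√((5827 - 23490) + j(-111, L)) = √((5827 - 23490) + 180*(-111)) = √(-17663 - 19980) = √(-37643) = I*√37643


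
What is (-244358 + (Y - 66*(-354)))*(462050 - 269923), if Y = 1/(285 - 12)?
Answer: -891637184219/21 ≈ -4.2459e+10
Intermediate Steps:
Y = 1/273 ≈ 0.0036630
(-244358 + (Y - 66*(-354)))*(462050 - 269923) = (-244358 + (1/273 - 66*(-354)))*(462050 - 269923) = (-244358 + (1/273 + 23364))*192127 = (-244358 + 6378373/273)*192127 = -60331361/273*192127 = -891637184219/21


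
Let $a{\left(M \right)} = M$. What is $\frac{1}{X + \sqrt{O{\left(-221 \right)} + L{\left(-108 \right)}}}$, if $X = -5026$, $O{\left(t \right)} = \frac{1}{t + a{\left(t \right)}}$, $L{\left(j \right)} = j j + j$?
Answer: $- \frac{2221492}{11160111041} - \frac{\sqrt{2257625942}}{11160111041} \approx -0.00020331$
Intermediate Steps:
$L{\left(j \right)} = j + j^{2}$ ($L{\left(j \right)} = j^{2} + j = j + j^{2}$)
$O{\left(t \right)} = \frac{1}{2 t}$ ($O{\left(t \right)} = \frac{1}{t + t} = \frac{1}{2 t}$)
$\frac{1}{X + \sqrt{O{\left(-221 \right)} + L{\left(-108 \right)}}} = \frac{1}{-5026 + \sqrt{\frac{1}{2 \left(-221\right)} - 108 \left(1 - 108\right)}} = \frac{1}{-5026 + \sqrt{\frac{1}{2} \left(- \frac{1}{221}\right) - -11556}} = \frac{1}{-5026 + \sqrt{- \frac{1}{442} + 11556}} = \frac{1}{-5026 + \sqrt{\frac{5107751}{442}}} = \frac{1}{-5026 + \frac{\sqrt{2257625942}}{442}}$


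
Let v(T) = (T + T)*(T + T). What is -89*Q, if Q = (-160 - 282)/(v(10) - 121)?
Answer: 39338/279 ≈ 141.00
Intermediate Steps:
v(T) = 4*T² (v(T) = (2*T)*(2*T) = 4*T²)
Q = -442/279 (Q = (-160 - 282)/(4*10² - 121) = -442/(4*100 - 121) = -442/(400 - 121) = -442/279 ≈ -1.5842)
-89*Q = -89*(-442/279) = 39338/279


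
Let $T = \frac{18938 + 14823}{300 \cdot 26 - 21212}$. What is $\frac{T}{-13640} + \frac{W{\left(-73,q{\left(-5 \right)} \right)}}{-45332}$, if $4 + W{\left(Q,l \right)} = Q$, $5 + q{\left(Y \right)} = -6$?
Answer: $\frac{79677597}{42311334560} \approx 0.0018831$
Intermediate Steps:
$q{\left(Y \right)} = -11$ ($q{\left(Y \right)} = -5 - 6 = -11$)
$W{\left(Q,l \right)} = -4 + Q$
$T = - \frac{4823}{1916}$ ($T = \frac{33761}{7800 - 21212} = \frac{33761}{-13412} = 33761 \left(- \frac{1}{13412}\right) = - \frac{4823}{1916} \approx -2.5172$)
$\frac{T}{-13640} + \frac{W{\left(-73,q{\left(-5 \right)} \right)}}{-45332} = - \frac{4823}{1916 \left(-13640\right)} + \frac{-4 - 73}{-45332} = \left(- \frac{4823}{1916}\right) \left(- \frac{1}{13640}\right) - - \frac{11}{6476} = \frac{4823}{26134240} + \frac{11}{6476} = \frac{79677597}{42311334560}$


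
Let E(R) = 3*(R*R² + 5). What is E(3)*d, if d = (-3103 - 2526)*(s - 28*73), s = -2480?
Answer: 2444697216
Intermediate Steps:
E(R) = 15 + 3*R³ (E(R) = 3*(R³ + 5) = 3*(5 + R³) = 15 + 3*R³)
d = 25465596 (d = (-3103 - 2526)*(-2480 - 28*73) = -5629*(-2480 - 2044) = -5629*(-4524) = 25465596)
E(3)*d = (15 + 3*3³)*25465596 = (15 + 3*27)*25465596 = (15 + 81)*25465596 = 96*25465596 = 2444697216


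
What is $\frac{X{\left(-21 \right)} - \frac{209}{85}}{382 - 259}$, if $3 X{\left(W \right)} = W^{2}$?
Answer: $\frac{12286}{10455} \approx 1.1751$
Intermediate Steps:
$X{\left(W \right)} = \frac{W^{2}}{3}$
$\frac{X{\left(-21 \right)} - \frac{209}{85}}{382 - 259} = \frac{\frac{\left(-21\right)^{2}}{3} - \frac{209}{85}}{382 - 259} = \frac{\frac{1}{3} \cdot 441 - \frac{209}{85}}{123} = \left(147 - \frac{209}{85}\right) \frac{1}{123} = \frac{12286}{85} \cdot \frac{1}{123} = \frac{12286}{10455}$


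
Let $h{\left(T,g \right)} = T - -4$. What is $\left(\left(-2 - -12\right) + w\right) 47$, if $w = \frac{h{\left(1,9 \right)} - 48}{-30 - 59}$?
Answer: $\frac{43851}{89} \approx 492.71$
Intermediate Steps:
$h{\left(T,g \right)} = 4 + T$ ($h{\left(T,g \right)} = T + 4 = 4 + T$)
$w = \frac{43}{89}$ ($w = \frac{\left(4 + 1\right) - 48}{-30 - 59} = \frac{5 - 48}{-89} = \left(-43\right) \left(- \frac{1}{89}\right) = \frac{43}{89} \approx 0.48315$)
$\left(\left(-2 - -12\right) + w\right) 47 = \left(\left(-2 - -12\right) + \frac{43}{89}\right) 47 = \left(\left(-2 + 12\right) + \frac{43}{89}\right) 47 = \left(10 + \frac{43}{89}\right) 47 = \frac{933}{89} \cdot 47 = \frac{43851}{89}$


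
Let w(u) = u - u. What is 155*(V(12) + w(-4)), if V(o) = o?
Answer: 1860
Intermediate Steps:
w(u) = 0
155*(V(12) + w(-4)) = 155*(12 + 0) = 155*12 = 1860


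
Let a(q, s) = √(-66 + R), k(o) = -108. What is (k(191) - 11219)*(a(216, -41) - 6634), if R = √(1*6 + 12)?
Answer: 75143318 - 11327*√(-66 + 3*√2) ≈ 7.5143e+7 - 89014.0*I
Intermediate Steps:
R = 3*√2 (R = √(6 + 12) = √18 = 3*√2 ≈ 4.2426)
a(q, s) = √(-66 + 3*√2)
(k(191) - 11219)*(a(216, -41) - 6634) = (-108 - 11219)*(√(-66 + 3*√2) - 6634) = -11327*(-6634 + √(-66 + 3*√2)) = 75143318 - 11327*√(-66 + 3*√2)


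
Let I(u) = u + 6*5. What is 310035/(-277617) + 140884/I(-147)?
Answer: -13049355841/10827063 ≈ -1205.3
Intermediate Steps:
I(u) = 30 + u (I(u) = u + 30 = 30 + u)
310035/(-277617) + 140884/I(-147) = 310035/(-277617) + 140884/(30 - 147) = 310035*(-1/277617) + 140884/(-117) = -103345/92539 + 140884*(-1/117) = -103345/92539 - 140884/117 = -13049355841/10827063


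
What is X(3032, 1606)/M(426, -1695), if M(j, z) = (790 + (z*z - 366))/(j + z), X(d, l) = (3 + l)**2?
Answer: -3285289989/2873449 ≈ -1143.3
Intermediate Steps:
M(j, z) = (424 + z**2)/(j + z) (M(j, z) = (790 + (z**2 - 366))/(j + z) = (790 + (-366 + z**2))/(j + z) = (424 + z**2)/(j + z))
X(3032, 1606)/M(426, -1695) = (3 + 1606)**2/(((424 + (-1695)**2)/(426 - 1695))) = 1609**2/(((424 + 2873025)/(-1269))) = 2588881/((-1/1269*2873449)) = 2588881/(-2873449/1269) = 2588881*(-1269/2873449) = -3285289989/2873449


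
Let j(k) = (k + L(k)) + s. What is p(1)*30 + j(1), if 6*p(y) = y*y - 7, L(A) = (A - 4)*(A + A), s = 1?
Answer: -34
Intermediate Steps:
L(A) = 2*A*(-4 + A) (L(A) = (-4 + A)*(2*A) = 2*A*(-4 + A))
j(k) = 1 + k + 2*k*(-4 + k) (j(k) = (k + 2*k*(-4 + k)) + 1 = 1 + k + 2*k*(-4 + k))
p(y) = -7/6 + y²/6 (p(y) = (y*y - 7)/6 = (y² - 7)/6 = (-7 + y²)/6 = -7/6 + y²/6)
p(1)*30 + j(1) = (-7/6 + (⅙)*1²)*30 + (1 + 1 + 2*1*(-4 + 1)) = (-7/6 + (⅙)*1)*30 + (1 + 1 + 2*1*(-3)) = (-7/6 + ⅙)*30 + (1 + 1 - 6) = -1*30 - 4 = -30 - 4 = -34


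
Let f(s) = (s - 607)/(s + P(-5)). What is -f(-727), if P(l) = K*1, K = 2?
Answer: -46/25 ≈ -1.8400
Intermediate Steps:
P(l) = 2 (P(l) = 2*1 = 2)
f(s) = (-607 + s)/(2 + s) (f(s) = (s - 607)/(s + 2) = (-607 + s)/(2 + s))
-f(-727) = -(-607 - 727)/(2 - 727) = -(-1334)/(-725) = -(-1)*(-1334)/725 = -1*46/25 = -46/25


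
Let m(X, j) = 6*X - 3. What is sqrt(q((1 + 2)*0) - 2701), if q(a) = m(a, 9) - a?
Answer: 52*I ≈ 52.0*I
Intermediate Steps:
m(X, j) = -3 + 6*X
q(a) = -3 + 5*a (q(a) = (-3 + 6*a) - a = -3 + 5*a)
sqrt(q((1 + 2)*0) - 2701) = sqrt((-3 + 5*((1 + 2)*0)) - 2701) = sqrt((-3 + 5*(3*0)) - 2701) = sqrt((-3 + 5*0) - 2701) = sqrt((-3 + 0) - 2701) = sqrt(-3 - 2701) = sqrt(-2704) = 52*I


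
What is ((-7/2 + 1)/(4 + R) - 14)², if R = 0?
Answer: 13689/64 ≈ 213.89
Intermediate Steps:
((-7/2 + 1)/(4 + R) - 14)² = ((-7/2 + 1)/(4 + 0) - 14)² = ((-7*½ + 1)/4 - 14)² = ((-7/2 + 1)*(¼) - 14)² = (-5/2*¼ - 14)² = (-5/8 - 14)² = (-117/8)² = 13689/64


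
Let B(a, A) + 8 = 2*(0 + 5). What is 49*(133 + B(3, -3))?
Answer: 6615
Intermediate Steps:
B(a, A) = 2 (B(a, A) = -8 + 2*(0 + 5) = -8 + 2*5 = -8 + 10 = 2)
49*(133 + B(3, -3)) = 49*(133 + 2) = 49*135 = 6615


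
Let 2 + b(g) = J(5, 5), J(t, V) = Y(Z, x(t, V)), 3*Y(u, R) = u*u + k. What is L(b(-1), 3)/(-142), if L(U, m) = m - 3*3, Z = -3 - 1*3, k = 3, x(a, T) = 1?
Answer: 3/71 ≈ 0.042253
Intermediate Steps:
Z = -6 (Z = -3 - 3 = -6)
Y(u, R) = 1 + u²/3 (Y(u, R) = (u*u + 3)/3 = (u² + 3)/3 = (3 + u²)/3 = 1 + u²/3)
J(t, V) = 13 (J(t, V) = 1 + (⅓)*(-6)² = 1 + (⅓)*36 = 1 + 12 = 13)
b(g) = 11 (b(g) = -2 + 13 = 11)
L(U, m) = -9 + m (L(U, m) = m - 9 = -9 + m)
L(b(-1), 3)/(-142) = (-9 + 3)/(-142) = -1/142*(-6) = 3/71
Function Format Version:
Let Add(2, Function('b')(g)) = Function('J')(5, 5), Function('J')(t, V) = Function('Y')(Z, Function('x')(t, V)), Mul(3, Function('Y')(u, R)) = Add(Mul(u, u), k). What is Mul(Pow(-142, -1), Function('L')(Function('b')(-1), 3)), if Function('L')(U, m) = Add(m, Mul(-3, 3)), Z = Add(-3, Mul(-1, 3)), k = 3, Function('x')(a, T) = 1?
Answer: Rational(3, 71) ≈ 0.042253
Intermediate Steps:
Z = -6 (Z = Add(-3, -3) = -6)
Function('Y')(u, R) = Add(1, Mul(Rational(1, 3), Pow(u, 2))) (Function('Y')(u, R) = Mul(Rational(1, 3), Add(Mul(u, u), 3)) = Mul(Rational(1, 3), Add(Pow(u, 2), 3)) = Mul(Rational(1, 3), Add(3, Pow(u, 2))) = Add(1, Mul(Rational(1, 3), Pow(u, 2))))
Function('J')(t, V) = 13 (Function('J')(t, V) = Add(1, Mul(Rational(1, 3), Pow(-6, 2))) = Add(1, Mul(Rational(1, 3), 36)) = Add(1, 12) = 13)
Function('b')(g) = 11 (Function('b')(g) = Add(-2, 13) = 11)
Function('L')(U, m) = Add(-9, m) (Function('L')(U, m) = Add(m, -9) = Add(-9, m))
Mul(Pow(-142, -1), Function('L')(Function('b')(-1), 3)) = Mul(Pow(-142, -1), Add(-9, 3)) = Mul(Rational(-1, 142), -6) = Rational(3, 71)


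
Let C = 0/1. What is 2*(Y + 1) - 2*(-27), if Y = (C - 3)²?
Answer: 74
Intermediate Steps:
C = 0 (C = 0*1 = 0)
Y = 9 (Y = (0 - 3)² = (-3)² = 9)
2*(Y + 1) - 2*(-27) = 2*(9 + 1) - 2*(-27) = 2*10 + 54 = 20 + 54 = 74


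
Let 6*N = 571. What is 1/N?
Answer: 6/571 ≈ 0.010508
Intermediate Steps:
N = 571/6 (N = (1/6)*571 = 571/6 ≈ 95.167)
1/N = 1/(571/6) = 6/571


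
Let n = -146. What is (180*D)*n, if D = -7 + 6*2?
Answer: -131400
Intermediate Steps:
D = 5 (D = -7 + 12 = 5)
(180*D)*n = (180*5)*(-146) = 900*(-146) = -131400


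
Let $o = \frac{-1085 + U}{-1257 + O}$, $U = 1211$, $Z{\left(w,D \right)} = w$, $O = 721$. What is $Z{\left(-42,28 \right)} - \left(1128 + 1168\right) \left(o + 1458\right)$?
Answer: $- \frac{224253708}{67} \approx -3.3471 \cdot 10^{6}$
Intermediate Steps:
$o = - \frac{63}{268}$ ($o = \frac{-1085 + 1211}{-1257 + 721} = \frac{126}{-536} = 126 \left(- \frac{1}{536}\right) = - \frac{63}{268} \approx -0.23507$)
$Z{\left(-42,28 \right)} - \left(1128 + 1168\right) \left(o + 1458\right) = -42 - \left(1128 + 1168\right) \left(- \frac{63}{268} + 1458\right) = -42 - 2296 \cdot \frac{390681}{268} = -42 - \frac{224250894}{67} = - \frac{224253708}{67}$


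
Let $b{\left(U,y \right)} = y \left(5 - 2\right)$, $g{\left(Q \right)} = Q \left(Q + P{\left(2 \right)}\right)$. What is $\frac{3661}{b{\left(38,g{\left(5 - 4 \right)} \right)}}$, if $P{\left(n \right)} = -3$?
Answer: $- \frac{3661}{6} \approx -610.17$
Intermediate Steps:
$g{\left(Q \right)} = Q \left(-3 + Q\right)$ ($g{\left(Q \right)} = Q \left(Q - 3\right) = Q \left(-3 + Q\right)$)
$b{\left(U,y \right)} = 3 y$ ($b{\left(U,y \right)} = y 3 = 3 y$)
$\frac{3661}{b{\left(38,g{\left(5 - 4 \right)} \right)}} = \frac{3661}{3 \left(5 - 4\right) \left(-3 + \left(5 - 4\right)\right)} = \frac{3661}{3 \cdot 1 \left(-3 + 1\right)} = \frac{3661}{3 \cdot 1 \left(-2\right)} = \frac{3661}{3 \left(-2\right)} = \frac{3661}{-6} = 3661 \left(- \frac{1}{6}\right) = - \frac{3661}{6}$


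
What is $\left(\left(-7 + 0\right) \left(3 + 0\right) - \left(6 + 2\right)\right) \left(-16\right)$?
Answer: $464$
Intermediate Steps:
$\left(\left(-7 + 0\right) \left(3 + 0\right) - \left(6 + 2\right)\right) \left(-16\right) = \left(\left(-7\right) 3 - 8\right) \left(-16\right) = \left(-21 - 8\right) \left(-16\right) = \left(-29\right) \left(-16\right) = 464$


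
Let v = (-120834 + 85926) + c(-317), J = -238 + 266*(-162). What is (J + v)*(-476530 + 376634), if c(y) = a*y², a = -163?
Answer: 1644082873720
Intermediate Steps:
J = -43330 (J = -238 - 43092 = -43330)
c(y) = -163*y²
v = -16414615 (v = (-120834 + 85926) - 163*(-317)² = -34908 - 163*100489 = -34908 - 16379707 = -16414615)
(J + v)*(-476530 + 376634) = (-43330 - 16414615)*(-476530 + 376634) = -16457945*(-99896) = 1644082873720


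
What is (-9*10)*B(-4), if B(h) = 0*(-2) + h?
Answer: 360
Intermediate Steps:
B(h) = h (B(h) = 0 + h = h)
(-9*10)*B(-4) = -9*10*(-4) = -90*(-4) = 360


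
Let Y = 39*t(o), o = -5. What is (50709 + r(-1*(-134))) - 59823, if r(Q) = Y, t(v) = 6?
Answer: -8880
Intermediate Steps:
Y = 234 (Y = 39*6 = 234)
r(Q) = 234
(50709 + r(-1*(-134))) - 59823 = (50709 + 234) - 59823 = 50943 - 59823 = -8880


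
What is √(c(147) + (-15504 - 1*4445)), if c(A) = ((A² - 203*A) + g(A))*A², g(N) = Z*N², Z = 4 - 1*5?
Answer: I*√644854118 ≈ 25394.0*I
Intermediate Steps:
Z = -1 (Z = 4 - 5 = -1)
g(N) = -N²
c(A) = -203*A³ (c(A) = ((A² - 203*A) - A²)*A² = (-203*A)*A² = -203*A³)
√(c(147) + (-15504 - 1*4445)) = √(-203*147³ + (-15504 - 1*4445)) = √(-203*3176523 + (-15504 - 4445)) = √(-644834169 - 19949) = √(-644854118) = I*√644854118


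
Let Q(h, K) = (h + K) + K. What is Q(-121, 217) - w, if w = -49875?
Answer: 50188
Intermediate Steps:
Q(h, K) = h + 2*K (Q(h, K) = (K + h) + K = h + 2*K)
Q(-121, 217) - w = (-121 + 2*217) - 1*(-49875) = (-121 + 434) + 49875 = 313 + 49875 = 50188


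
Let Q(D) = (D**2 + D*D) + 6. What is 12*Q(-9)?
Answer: 2016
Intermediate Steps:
Q(D) = 6 + 2*D**2 (Q(D) = (D**2 + D**2) + 6 = 2*D**2 + 6 = 6 + 2*D**2)
12*Q(-9) = 12*(6 + 2*(-9)**2) = 12*(6 + 2*81) = 12*(6 + 162) = 12*168 = 2016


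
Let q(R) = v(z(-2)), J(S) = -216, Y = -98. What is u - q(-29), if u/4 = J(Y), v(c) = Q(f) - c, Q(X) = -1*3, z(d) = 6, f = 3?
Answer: -855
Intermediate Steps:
Q(X) = -3
v(c) = -3 - c
q(R) = -9 (q(R) = -3 - 1*6 = -3 - 6 = -9)
u = -864 (u = 4*(-216) = -864)
u - q(-29) = -864 - 1*(-9) = -864 + 9 = -855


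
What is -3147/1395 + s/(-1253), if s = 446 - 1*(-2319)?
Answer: -371446/83235 ≈ -4.4626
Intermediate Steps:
s = 2765 (s = 446 + 2319 = 2765)
-3147/1395 + s/(-1253) = -3147/1395 + 2765/(-1253) = -3147*1/1395 + 2765*(-1/1253) = -1049/465 - 395/179 = -371446/83235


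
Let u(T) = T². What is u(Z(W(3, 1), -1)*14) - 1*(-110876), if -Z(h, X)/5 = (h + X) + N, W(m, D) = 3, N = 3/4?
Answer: 591729/4 ≈ 1.4793e+5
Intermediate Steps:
N = ¾ (N = 3*(¼) = ¾ ≈ 0.75000)
Z(h, X) = -15/4 - 5*X - 5*h (Z(h, X) = -5*((h + X) + ¾) = -5*((X + h) + ¾) = -5*(¾ + X + h) = -15/4 - 5*X - 5*h)
u(Z(W(3, 1), -1)*14) - 1*(-110876) = ((-15/4 - 5*(-1) - 5*3)*14)² - 1*(-110876) = ((-15/4 + 5 - 15)*14)² + 110876 = (-55/4*14)² + 110876 = (-385/2)² + 110876 = 148225/4 + 110876 = 591729/4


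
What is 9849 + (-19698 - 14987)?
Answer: -24836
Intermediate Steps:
9849 + (-19698 - 14987) = 9849 - 34685 = -24836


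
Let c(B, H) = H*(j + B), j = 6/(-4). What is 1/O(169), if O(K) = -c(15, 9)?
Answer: -2/243 ≈ -0.0082304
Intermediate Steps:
j = -3/2 (j = 6*(-¼) = -3/2 ≈ -1.5000)
c(B, H) = H*(-3/2 + B)
O(K) = -243/2 (O(K) = -9*(-3 + 2*15)/2 = -9*(-3 + 30)/2 = -9*27/2 = -1*243/2 = -243/2)
1/O(169) = 1/(-243/2) = -2/243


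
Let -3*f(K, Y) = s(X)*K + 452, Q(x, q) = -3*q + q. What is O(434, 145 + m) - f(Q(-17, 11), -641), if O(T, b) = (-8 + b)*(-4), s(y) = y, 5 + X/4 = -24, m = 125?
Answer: -140/3 ≈ -46.667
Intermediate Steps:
X = -116 (X = -20 + 4*(-24) = -20 - 96 = -116)
Q(x, q) = -2*q
f(K, Y) = -452/3 + 116*K/3 (f(K, Y) = -(-116*K + 452)/3 = -(452 - 116*K)/3 = -452/3 + 116*K/3)
O(T, b) = 32 - 4*b
O(434, 145 + m) - f(Q(-17, 11), -641) = (32 - 4*(145 + 125)) - (-452/3 + 116*(-2*11)/3) = (32 - 4*270) - (-452/3 + (116/3)*(-22)) = (32 - 1080) - (-452/3 - 2552/3) = -1048 - 1*(-3004/3) = -1048 + 3004/3 = -140/3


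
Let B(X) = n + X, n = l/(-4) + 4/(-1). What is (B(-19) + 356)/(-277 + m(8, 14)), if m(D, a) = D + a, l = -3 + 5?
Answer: -133/102 ≈ -1.3039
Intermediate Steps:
l = 2
n = -9/2 (n = 2/(-4) + 4/(-1) = 2*(-1/4) + 4*(-1) = -1/2 - 4 = -9/2 ≈ -4.5000)
B(X) = -9/2 + X
(B(-19) + 356)/(-277 + m(8, 14)) = ((-9/2 - 19) + 356)/(-277 + (8 + 14)) = (-47/2 + 356)/(-277 + 22) = (665/2)/(-255) = (665/2)*(-1/255) = -133/102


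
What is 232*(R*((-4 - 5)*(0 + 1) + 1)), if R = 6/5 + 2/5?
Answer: -14848/5 ≈ -2969.6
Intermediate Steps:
R = 8/5 (R = 6*(⅕) + 2*(⅕) = 6/5 + ⅖ = 8/5 ≈ 1.6000)
232*(R*((-4 - 5)*(0 + 1) + 1)) = 232*(8*((-4 - 5)*(0 + 1) + 1)/5) = 232*(8*(-9*1 + 1)/5) = 232*(8*(-9 + 1)/5) = 232*((8/5)*(-8)) = 232*(-64/5) = -14848/5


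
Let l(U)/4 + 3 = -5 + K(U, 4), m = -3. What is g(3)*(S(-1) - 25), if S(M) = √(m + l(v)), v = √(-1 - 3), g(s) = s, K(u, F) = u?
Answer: -75 + 3*√(-35 + 8*I) ≈ -72.985 + 17.862*I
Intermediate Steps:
v = 2*I (v = √(-4) = 2*I ≈ 2.0*I)
l(U) = -32 + 4*U (l(U) = -12 + 4*(-5 + U) = -12 + (-20 + 4*U) = -32 + 4*U)
S(M) = √(-35 + 8*I) (S(M) = √(-3 + (-32 + 4*(2*I))) = √(-3 + (-32 + 8*I)) = √(-35 + 8*I))
g(3)*(S(-1) - 25) = 3*(√(-35 + 8*I) - 25) = 3*(-25 + √(-35 + 8*I)) = -75 + 3*√(-35 + 8*I)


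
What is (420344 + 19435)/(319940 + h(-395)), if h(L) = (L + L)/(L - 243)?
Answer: 140289501/102061255 ≈ 1.3746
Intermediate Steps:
h(L) = 2*L/(-243 + L) (h(L) = (2*L)/(-243 + L) = 2*L/(-243 + L))
(420344 + 19435)/(319940 + h(-395)) = (420344 + 19435)/(319940 + 2*(-395)/(-243 - 395)) = 439779/(319940 + 2*(-395)/(-638)) = 439779/(319940 + 2*(-395)*(-1/638)) = 439779/(319940 + 395/319) = 439779/(102061255/319) = 439779*(319/102061255) = 140289501/102061255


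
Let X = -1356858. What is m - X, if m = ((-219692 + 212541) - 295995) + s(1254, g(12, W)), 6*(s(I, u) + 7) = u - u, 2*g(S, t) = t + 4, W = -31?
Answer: 1053705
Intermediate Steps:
g(S, t) = 2 + t/2 (g(S, t) = (t + 4)/2 = (4 + t)/2 = 2 + t/2)
s(I, u) = -7 (s(I, u) = -7 + (u - u)/6 = -7 + (⅙)*0 = -7 + 0 = -7)
m = -303153 (m = ((-219692 + 212541) - 295995) - 7 = (-7151 - 295995) - 7 = -303146 - 7 = -303153)
m - X = -303153 - 1*(-1356858) = -303153 + 1356858 = 1053705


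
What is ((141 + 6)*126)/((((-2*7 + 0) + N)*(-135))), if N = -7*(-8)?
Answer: -49/15 ≈ -3.2667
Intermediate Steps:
N = 56
((141 + 6)*126)/((((-2*7 + 0) + N)*(-135))) = ((141 + 6)*126)/((((-2*7 + 0) + 56)*(-135))) = (147*126)/((((-14 + 0) + 56)*(-135))) = 18522/(((-14 + 56)*(-135))) = 18522/((42*(-135))) = 18522/(-5670) = 18522*(-1/5670) = -49/15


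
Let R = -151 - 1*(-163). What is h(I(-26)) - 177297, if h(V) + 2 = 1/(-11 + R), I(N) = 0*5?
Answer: -177298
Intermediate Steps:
R = 12 (R = -151 + 163 = 12)
I(N) = 0
h(V) = -1 (h(V) = -2 + 1/(-11 + 12) = -2 + 1/1 = -2 + 1 = -1)
h(I(-26)) - 177297 = -1 - 177297 = -177298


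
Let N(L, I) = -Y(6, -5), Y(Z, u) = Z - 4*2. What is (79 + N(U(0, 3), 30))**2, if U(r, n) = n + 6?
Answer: 6561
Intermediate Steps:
U(r, n) = 6 + n
Y(Z, u) = -8 + Z (Y(Z, u) = Z - 8 = -8 + Z)
N(L, I) = 2 (N(L, I) = -(-8 + 6) = -1*(-2) = 2)
(79 + N(U(0, 3), 30))**2 = (79 + 2)**2 = 81**2 = 6561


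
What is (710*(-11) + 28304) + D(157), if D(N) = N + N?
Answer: 20808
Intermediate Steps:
D(N) = 2*N
(710*(-11) + 28304) + D(157) = (710*(-11) + 28304) + 2*157 = (-7810 + 28304) + 314 = 20494 + 314 = 20808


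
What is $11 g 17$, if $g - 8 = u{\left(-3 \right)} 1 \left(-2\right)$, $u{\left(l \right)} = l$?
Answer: $2618$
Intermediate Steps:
$g = 14$ ($g = 8 - 3 \cdot 1 \left(-2\right) = 8 - -6 = 8 + 6 = 14$)
$11 g 17 = 11 \cdot 14 \cdot 17 = 154 \cdot 17 = 2618$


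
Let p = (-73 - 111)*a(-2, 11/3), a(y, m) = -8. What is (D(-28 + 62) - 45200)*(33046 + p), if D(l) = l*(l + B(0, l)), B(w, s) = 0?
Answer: -1520310792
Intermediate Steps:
p = 1472 (p = (-73 - 111)*(-8) = -184*(-8) = 1472)
D(l) = l² (D(l) = l*(l + 0) = l*l = l²)
(D(-28 + 62) - 45200)*(33046 + p) = ((-28 + 62)² - 45200)*(33046 + 1472) = (34² - 45200)*34518 = (1156 - 45200)*34518 = -44044*34518 = -1520310792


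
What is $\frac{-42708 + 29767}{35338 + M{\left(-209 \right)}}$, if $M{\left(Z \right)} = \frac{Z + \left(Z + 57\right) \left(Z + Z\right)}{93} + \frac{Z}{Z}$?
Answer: $- \frac{401171}{1116618} \approx -0.35927$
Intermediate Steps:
$M{\left(Z \right)} = 1 + \frac{Z}{93} + \frac{2 Z \left(57 + Z\right)}{93}$ ($M{\left(Z \right)} = \left(Z + \left(57 + Z\right) 2 Z\right) \frac{1}{93} + 1 = \left(Z + 2 Z \left(57 + Z\right)\right) \frac{1}{93} + 1 = \left(\frac{Z}{93} + \frac{2 Z \left(57 + Z\right)}{93}\right) + 1 = 1 + \frac{Z}{93} + \frac{2 Z \left(57 + Z\right)}{93}$)
$\frac{-42708 + 29767}{35338 + M{\left(-209 \right)}} = \frac{-42708 + 29767}{35338 + \left(1 + \frac{2 \left(-209\right)^{2}}{93} + \frac{115}{93} \left(-209\right)\right)} = - \frac{12941}{35338 + \left(1 + \frac{2}{93} \cdot 43681 - \frac{24035}{93}\right)} = - \frac{12941}{35338 + \left(1 + \frac{87362}{93} - \frac{24035}{93}\right)} = - \frac{12941}{35338 + \frac{21140}{31}} = - \frac{12941}{\frac{1116618}{31}} = \left(-12941\right) \frac{31}{1116618} = - \frac{401171}{1116618}$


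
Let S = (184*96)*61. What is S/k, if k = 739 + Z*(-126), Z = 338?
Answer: -1077504/41849 ≈ -25.747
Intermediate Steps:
S = 1077504 (S = 17664*61 = 1077504)
k = -41849 (k = 739 + 338*(-126) = 739 - 42588 = -41849)
S/k = 1077504/(-41849) = 1077504*(-1/41849) = -1077504/41849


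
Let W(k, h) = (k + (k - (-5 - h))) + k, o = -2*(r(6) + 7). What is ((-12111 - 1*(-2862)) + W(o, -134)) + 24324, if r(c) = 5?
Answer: 14874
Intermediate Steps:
o = -24 (o = -2*(5 + 7) = -2*12 = -24)
W(k, h) = 5 + h + 3*k (W(k, h) = (k + (k + (5 + h))) + k = (k + (5 + h + k)) + k = (5 + h + 2*k) + k = 5 + h + 3*k)
((-12111 - 1*(-2862)) + W(o, -134)) + 24324 = ((-12111 - 1*(-2862)) + (5 - 134 + 3*(-24))) + 24324 = ((-12111 + 2862) + (5 - 134 - 72)) + 24324 = (-9249 - 201) + 24324 = -9450 + 24324 = 14874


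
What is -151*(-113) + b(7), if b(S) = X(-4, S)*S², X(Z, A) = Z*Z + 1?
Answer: 17896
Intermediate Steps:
X(Z, A) = 1 + Z² (X(Z, A) = Z² + 1 = 1 + Z²)
b(S) = 17*S² (b(S) = (1 + (-4)²)*S² = (1 + 16)*S² = 17*S²)
-151*(-113) + b(7) = -151*(-113) + 17*7² = 17063 + 17*49 = 17063 + 833 = 17896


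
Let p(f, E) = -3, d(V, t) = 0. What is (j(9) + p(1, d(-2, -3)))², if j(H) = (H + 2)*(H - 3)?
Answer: 3969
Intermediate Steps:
j(H) = (-3 + H)*(2 + H) (j(H) = (2 + H)*(-3 + H) = (-3 + H)*(2 + H))
(j(9) + p(1, d(-2, -3)))² = ((-6 + 9² - 1*9) - 3)² = ((-6 + 81 - 9) - 3)² = (66 - 3)² = 63² = 3969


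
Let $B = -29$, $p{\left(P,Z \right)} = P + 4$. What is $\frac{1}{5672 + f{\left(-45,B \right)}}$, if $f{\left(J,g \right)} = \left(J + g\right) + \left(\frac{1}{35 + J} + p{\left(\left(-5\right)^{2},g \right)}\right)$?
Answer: $\frac{10}{56269} \approx 0.00017772$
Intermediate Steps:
$p{\left(P,Z \right)} = 4 + P$
$f{\left(J,g \right)} = 29 + J + g + \frac{1}{35 + J}$ ($f{\left(J,g \right)} = \left(J + g\right) + \left(\frac{1}{35 + J} + \left(4 + \left(-5\right)^{2}\right)\right) = \left(J + g\right) + \left(\frac{1}{35 + J} + \left(4 + 25\right)\right) = \left(J + g\right) + \left(\frac{1}{35 + J} + 29\right) = \left(J + g\right) + \left(29 + \frac{1}{35 + J}\right) = 29 + J + g + \frac{1}{35 + J}$)
$\frac{1}{5672 + f{\left(-45,B \right)}} = \frac{1}{5672 + \frac{1016 + \left(-45\right)^{2} + 35 \left(-29\right) + 64 \left(-45\right) - -1305}{35 - 45}} = \frac{1}{5672 + \frac{1016 + 2025 - 1015 - 2880 + 1305}{-10}} = \frac{1}{5672 - \frac{451}{10}} = \frac{1}{\frac{56269}{10}} = \frac{10}{56269}$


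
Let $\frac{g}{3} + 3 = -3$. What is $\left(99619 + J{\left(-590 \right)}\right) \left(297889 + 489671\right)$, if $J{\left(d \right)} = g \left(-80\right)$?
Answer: $79590026040$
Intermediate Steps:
$g = -18$ ($g = -9 + 3 \left(-3\right) = -9 - 9 = -18$)
$J{\left(d \right)} = 1440$ ($J{\left(d \right)} = \left(-18\right) \left(-80\right) = 1440$)
$\left(99619 + J{\left(-590 \right)}\right) \left(297889 + 489671\right) = \left(99619 + 1440\right) \left(297889 + 489671\right) = 101059 \cdot 787560 = 79590026040$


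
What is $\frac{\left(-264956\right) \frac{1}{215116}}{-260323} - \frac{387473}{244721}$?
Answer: $- \frac{5424571156426522}{3426072126102857} \approx -1.5833$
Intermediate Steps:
$\frac{\left(-264956\right) \frac{1}{215116}}{-260323} - \frac{387473}{244721} = \left(-264956\right) \frac{1}{215116} \left(- \frac{1}{260323}\right) - \frac{387473}{244721} = \left(- \frac{66239}{53779}\right) \left(- \frac{1}{260323}\right) - \frac{387473}{244721} = \frac{66239}{13999910617} - \frac{387473}{244721} = - \frac{5424571156426522}{3426072126102857}$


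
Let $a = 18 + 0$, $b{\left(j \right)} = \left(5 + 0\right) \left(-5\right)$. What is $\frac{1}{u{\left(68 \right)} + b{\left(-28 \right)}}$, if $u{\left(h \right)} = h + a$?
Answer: $\frac{1}{61} \approx 0.016393$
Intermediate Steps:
$b{\left(j \right)} = -25$ ($b{\left(j \right)} = 5 \left(-5\right) = -25$)
$a = 18$
$u{\left(h \right)} = 18 + h$ ($u{\left(h \right)} = h + 18 = 18 + h$)
$\frac{1}{u{\left(68 \right)} + b{\left(-28 \right)}} = \frac{1}{\left(18 + 68\right) - 25} = \frac{1}{86 - 25} = \frac{1}{61}$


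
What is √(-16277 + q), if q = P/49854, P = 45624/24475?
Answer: I*√26926336736066741281/40672555 ≈ 127.58*I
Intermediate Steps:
P = 45624/24475 (P = 45624*(1/24475) = 45624/24475 ≈ 1.8641)
q = 7604/203362775 (q = (45624/24475)/49854 = (45624/24475)*(1/49854) = 7604/203362775 ≈ 3.7391e-5)
√(-16277 + q) = √(-16277 + 7604/203362775) = √(-3310135881071/203362775) = I*√26926336736066741281/40672555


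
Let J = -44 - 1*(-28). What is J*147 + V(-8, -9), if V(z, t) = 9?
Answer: -2343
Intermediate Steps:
J = -16 (J = -44 + 28 = -16)
J*147 + V(-8, -9) = -16*147 + 9 = -2352 + 9 = -2343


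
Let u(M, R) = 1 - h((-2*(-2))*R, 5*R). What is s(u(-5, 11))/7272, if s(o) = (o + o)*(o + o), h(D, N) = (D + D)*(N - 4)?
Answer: 20133169/1818 ≈ 11074.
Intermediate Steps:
h(D, N) = 2*D*(-4 + N) (h(D, N) = (2*D)*(-4 + N) = 2*D*(-4 + N))
u(M, R) = 1 - 8*R*(-4 + 5*R) (u(M, R) = 1 - 2*(-2*(-2))*R*(-4 + 5*R) = 1 - 2*4*R*(-4 + 5*R) = 1 - 8*R*(-4 + 5*R))
s(o) = 4*o**2 (s(o) = (2*o)*(2*o) = 4*o**2)
s(u(-5, 11))/7272 = (4*(1 - 8*11*(-4 + 5*11))**2)/7272 = (4*(1 - 8*11*(-4 + 55))**2)*(1/7272) = (4*(1 - 8*11*51)**2)*(1/7272) = (4*(1 - 4488)**2)*(1/7272) = (4*(-4487)**2)*(1/7272) = (4*20133169)*(1/7272) = 80532676*(1/7272) = 20133169/1818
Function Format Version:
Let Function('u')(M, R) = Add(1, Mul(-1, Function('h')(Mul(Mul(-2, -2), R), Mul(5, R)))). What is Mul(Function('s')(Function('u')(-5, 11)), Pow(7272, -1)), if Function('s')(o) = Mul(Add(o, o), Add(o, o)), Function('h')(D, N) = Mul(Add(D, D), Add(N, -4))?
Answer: Rational(20133169, 1818) ≈ 11074.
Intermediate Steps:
Function('h')(D, N) = Mul(2, D, Add(-4, N)) (Function('h')(D, N) = Mul(Mul(2, D), Add(-4, N)) = Mul(2, D, Add(-4, N)))
Function('u')(M, R) = Add(1, Mul(-8, R, Add(-4, Mul(5, R)))) (Function('u')(M, R) = Add(1, Mul(-1, Mul(2, Mul(Mul(-2, -2), R), Add(-4, Mul(5, R))))) = Add(1, Mul(-1, Mul(2, Mul(4, R), Add(-4, Mul(5, R))))) = Add(1, Mul(-1, Mul(8, R, Add(-4, Mul(5, R))))) = Add(1, Mul(-8, R, Add(-4, Mul(5, R)))))
Function('s')(o) = Mul(4, Pow(o, 2)) (Function('s')(o) = Mul(Mul(2, o), Mul(2, o)) = Mul(4, Pow(o, 2)))
Mul(Function('s')(Function('u')(-5, 11)), Pow(7272, -1)) = Mul(Mul(4, Pow(Add(1, Mul(-8, 11, Add(-4, Mul(5, 11)))), 2)), Pow(7272, -1)) = Mul(Mul(4, Pow(Add(1, Mul(-8, 11, Add(-4, 55))), 2)), Rational(1, 7272)) = Mul(Mul(4, Pow(Add(1, Mul(-8, 11, 51)), 2)), Rational(1, 7272)) = Mul(Mul(4, Pow(Add(1, -4488), 2)), Rational(1, 7272)) = Mul(Mul(4, Pow(-4487, 2)), Rational(1, 7272)) = Mul(Mul(4, 20133169), Rational(1, 7272)) = Mul(80532676, Rational(1, 7272)) = Rational(20133169, 1818)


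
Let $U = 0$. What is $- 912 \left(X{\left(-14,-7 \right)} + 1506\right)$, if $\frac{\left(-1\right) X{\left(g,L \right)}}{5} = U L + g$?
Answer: $-1437312$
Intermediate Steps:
$X{\left(g,L \right)} = - 5 g$ ($X{\left(g,L \right)} = - 5 \left(0 L + g\right) = - 5 \left(0 + g\right) = - 5 g$)
$- 912 \left(X{\left(-14,-7 \right)} + 1506\right) = - 912 \left(\left(-5\right) \left(-14\right) + 1506\right) = - 912 \left(70 + 1506\right) = \left(-912\right) 1576 = -1437312$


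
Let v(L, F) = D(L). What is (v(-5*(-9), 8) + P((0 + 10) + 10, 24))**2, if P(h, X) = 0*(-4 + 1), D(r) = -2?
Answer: 4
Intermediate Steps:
v(L, F) = -2
P(h, X) = 0 (P(h, X) = 0*(-3) = 0)
(v(-5*(-9), 8) + P((0 + 10) + 10, 24))**2 = (-2 + 0)**2 = (-2)**2 = 4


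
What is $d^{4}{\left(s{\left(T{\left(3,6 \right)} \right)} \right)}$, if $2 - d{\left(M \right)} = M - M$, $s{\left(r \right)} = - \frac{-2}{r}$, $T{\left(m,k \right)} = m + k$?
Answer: $16$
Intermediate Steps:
$T{\left(m,k \right)} = k + m$
$s{\left(r \right)} = \frac{2}{r}$
$d{\left(M \right)} = 2$ ($d{\left(M \right)} = 2 - \left(M - M\right) = 2 - 0 = 2 + 0 = 2$)
$d^{4}{\left(s{\left(T{\left(3,6 \right)} \right)} \right)} = 2^{4} = 16$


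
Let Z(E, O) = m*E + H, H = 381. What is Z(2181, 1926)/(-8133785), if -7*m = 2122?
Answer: 22563/277739 ≈ 0.081238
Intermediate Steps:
m = -2122/7 (m = -⅐*2122 = -2122/7 ≈ -303.14)
Z(E, O) = 381 - 2122*E/7 (Z(E, O) = -2122*E/7 + 381 = 381 - 2122*E/7)
Z(2181, 1926)/(-8133785) = (381 - 2122/7*2181)/(-8133785) = (381 - 4628082/7)*(-1/8133785) = -4625415/7*(-1/8133785) = 22563/277739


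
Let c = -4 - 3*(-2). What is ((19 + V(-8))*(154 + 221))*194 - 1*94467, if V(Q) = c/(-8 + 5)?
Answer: 1239283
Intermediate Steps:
c = 2 (c = -4 + 6 = 2)
V(Q) = -2/3 (V(Q) = 2/(-8 + 5) = 2/(-3) = 2*(-1/3) = -2/3)
((19 + V(-8))*(154 + 221))*194 - 1*94467 = ((19 - 2/3)*(154 + 221))*194 - 1*94467 = ((55/3)*375)*194 - 94467 = 6875*194 - 94467 = 1333750 - 94467 = 1239283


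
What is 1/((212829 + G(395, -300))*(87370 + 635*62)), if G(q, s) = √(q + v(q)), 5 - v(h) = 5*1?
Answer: 212829/5740838213902040 - √395/5740838213902040 ≈ 3.7069e-11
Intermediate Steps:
v(h) = 0 (v(h) = 5 - 5 = 0)
G(q, s) = √q (G(q, s) = √(q + 0) = √q)
1/((212829 + G(395, -300))*(87370 + 635*62)) = 1/((212829 + √395)*(87370 + 635*62)) = 1/((212829 + √395)*(87370 + 39370)) = 1/((212829 + √395)*126740) = 1/(26973947460 + 126740*√395)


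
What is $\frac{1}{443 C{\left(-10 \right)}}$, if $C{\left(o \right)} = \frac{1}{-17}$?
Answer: $- \frac{17}{443} \approx -0.038375$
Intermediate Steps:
$C{\left(o \right)} = - \frac{1}{17}$
$\frac{1}{443 C{\left(-10 \right)}} = \frac{1}{443 \left(- \frac{1}{17}\right)} = \frac{1}{443} \left(-17\right) = - \frac{17}{443}$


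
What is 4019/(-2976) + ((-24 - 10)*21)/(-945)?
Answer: -26557/44640 ≈ -0.59491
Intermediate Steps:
4019/(-2976) + ((-24 - 10)*21)/(-945) = 4019*(-1/2976) - 34*21*(-1/945) = -4019/2976 - 714*(-1/945) = -4019/2976 + 34/45 = -26557/44640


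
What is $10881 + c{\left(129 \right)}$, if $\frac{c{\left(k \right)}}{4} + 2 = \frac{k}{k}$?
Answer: $10877$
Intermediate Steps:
$c{\left(k \right)} = -4$ ($c{\left(k \right)} = -8 + 4 \frac{k}{k} = -8 + 4 \cdot 1 = -8 + 4 = -4$)
$10881 + c{\left(129 \right)} = 10881 - 4 = 10877$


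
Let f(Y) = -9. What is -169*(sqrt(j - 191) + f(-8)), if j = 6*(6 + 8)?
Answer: 1521 - 169*I*sqrt(107) ≈ 1521.0 - 1748.2*I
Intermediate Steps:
j = 84 (j = 6*14 = 84)
-169*(sqrt(j - 191) + f(-8)) = -169*(sqrt(84 - 191) - 9) = -169*(sqrt(-107) - 9) = -169*(I*sqrt(107) - 9) = -169*(-9 + I*sqrt(107)) = 1521 - 169*I*sqrt(107)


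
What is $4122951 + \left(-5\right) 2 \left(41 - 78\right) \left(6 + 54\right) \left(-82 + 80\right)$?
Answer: $4078551$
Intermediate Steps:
$4122951 + \left(-5\right) 2 \left(41 - 78\right) \left(6 + 54\right) \left(-82 + 80\right) = 4122951 + \left(-10\right) \left(-37\right) 60 \left(-2\right) = 4122951 + 370 \left(-120\right) = 4122951 - 44400 = 4078551$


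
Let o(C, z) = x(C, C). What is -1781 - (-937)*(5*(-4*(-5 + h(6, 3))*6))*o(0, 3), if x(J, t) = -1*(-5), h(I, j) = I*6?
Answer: -17429981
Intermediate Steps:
h(I, j) = 6*I
x(J, t) = 5
o(C, z) = 5
-1781 - (-937)*(5*(-4*(-5 + h(6, 3))*6))*o(0, 3) = -1781 - (-937)*(5*(-4*(-5 + 6*6)*6))*5 = -1781 - (-937)*(5*(-4*(-5 + 36)*6))*5 = -1781 - (-937)*(5*(-124*6))*5 = -1781 - (-937)*(5*(-744))*5 = -1781 - (-937)*(-3720*5) = -1781 - (-937)*(-18600) = -1781 - 1*17428200 = -1781 - 17428200 = -17429981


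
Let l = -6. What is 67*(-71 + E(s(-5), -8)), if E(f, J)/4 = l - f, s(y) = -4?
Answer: -5293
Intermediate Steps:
E(f, J) = -24 - 4*f (E(f, J) = 4*(-6 - f) = -24 - 4*f)
67*(-71 + E(s(-5), -8)) = 67*(-71 + (-24 - 4*(-4))) = 67*(-71 + (-24 + 16)) = 67*(-71 - 8) = 67*(-79) = -5293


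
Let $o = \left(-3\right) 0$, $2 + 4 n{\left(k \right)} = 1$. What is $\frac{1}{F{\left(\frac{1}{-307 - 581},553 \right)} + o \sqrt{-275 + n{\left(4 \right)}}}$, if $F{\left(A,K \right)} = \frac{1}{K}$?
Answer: $553$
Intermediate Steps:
$n{\left(k \right)} = - \frac{1}{4}$ ($n{\left(k \right)} = - \frac{1}{2} + \frac{1}{4} \cdot 1 = - \frac{1}{2} + \frac{1}{4} = - \frac{1}{4}$)
$o = 0$
$\frac{1}{F{\left(\frac{1}{-307 - 581},553 \right)} + o \sqrt{-275 + n{\left(4 \right)}}} = \frac{1}{\frac{1}{553} + 0 \sqrt{-275 - \frac{1}{4}}} = \frac{1}{\frac{1}{553} + 0 \sqrt{- \frac{1101}{4}}} = \frac{1}{\frac{1}{553} + 0 \frac{i \sqrt{1101}}{2}} = \frac{1}{\frac{1}{553} + 0} = \frac{1}{\frac{1}{553}} = 553$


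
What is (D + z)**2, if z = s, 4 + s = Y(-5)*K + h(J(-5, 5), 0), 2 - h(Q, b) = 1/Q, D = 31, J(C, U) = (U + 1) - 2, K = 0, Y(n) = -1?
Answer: 13225/16 ≈ 826.56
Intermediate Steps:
J(C, U) = -1 + U (J(C, U) = (1 + U) - 2 = -1 + U)
h(Q, b) = 2 - 1/Q
s = -9/4 (s = -4 + (-1*0 + (2 - 1/(-1 + 5))) = -4 + (0 + (2 - 1/4)) = -4 + (0 + 7/4) = -4 + 7/4 = -9/4 ≈ -2.2500)
z = -9/4 ≈ -2.2500
(D + z)**2 = (31 - 9/4)**2 = (115/4)**2 = 13225/16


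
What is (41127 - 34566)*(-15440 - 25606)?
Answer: -269302806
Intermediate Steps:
(41127 - 34566)*(-15440 - 25606) = 6561*(-41046) = -269302806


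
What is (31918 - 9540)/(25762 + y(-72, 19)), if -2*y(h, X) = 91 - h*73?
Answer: 44756/46177 ≈ 0.96923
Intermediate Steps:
y(h, X) = -91/2 + 73*h/2 (y(h, X) = -(91 - h*73)/2 = -(91 - 73*h)/2 = -91/2 + 73*h/2)
(31918 - 9540)/(25762 + y(-72, 19)) = (31918 - 9540)/(25762 + (-91/2 + (73/2)*(-72))) = 22378/(25762 + (-91/2 - 2628)) = 22378/(25762 - 5347/2) = 22378/(46177/2) = 22378*(2/46177) = 44756/46177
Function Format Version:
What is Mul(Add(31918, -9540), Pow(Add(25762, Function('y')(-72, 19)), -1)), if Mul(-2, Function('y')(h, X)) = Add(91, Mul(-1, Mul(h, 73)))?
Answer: Rational(44756, 46177) ≈ 0.96923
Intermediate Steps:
Function('y')(h, X) = Add(Rational(-91, 2), Mul(Rational(73, 2), h)) (Function('y')(h, X) = Mul(Rational(-1, 2), Add(91, Mul(-1, Mul(h, 73)))) = Mul(Rational(-1, 2), Add(91, Mul(-1, Mul(73, h)))) = Mul(Rational(-1, 2), Add(91, Mul(-73, h))) = Add(Rational(-91, 2), Mul(Rational(73, 2), h)))
Mul(Add(31918, -9540), Pow(Add(25762, Function('y')(-72, 19)), -1)) = Mul(Add(31918, -9540), Pow(Add(25762, Add(Rational(-91, 2), Mul(Rational(73, 2), -72))), -1)) = Mul(22378, Pow(Add(25762, Add(Rational(-91, 2), -2628)), -1)) = Mul(22378, Pow(Add(25762, Rational(-5347, 2)), -1)) = Mul(22378, Pow(Rational(46177, 2), -1)) = Mul(22378, Rational(2, 46177)) = Rational(44756, 46177)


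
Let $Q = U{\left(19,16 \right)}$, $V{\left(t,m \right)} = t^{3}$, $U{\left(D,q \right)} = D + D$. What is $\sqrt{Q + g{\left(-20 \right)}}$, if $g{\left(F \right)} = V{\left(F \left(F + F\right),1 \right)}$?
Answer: $\sqrt{512000038} \approx 22627.0$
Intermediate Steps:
$U{\left(D,q \right)} = 2 D$
$g{\left(F \right)} = 8 F^{6}$ ($g{\left(F \right)} = \left(F \left(F + F\right)\right)^{3} = \left(F 2 F\right)^{3} = \left(2 F^{2}\right)^{3} = 8 F^{6}$)
$Q = 38$ ($Q = 2 \cdot 19 = 38$)
$\sqrt{Q + g{\left(-20 \right)}} = \sqrt{38 + 8 \left(-20\right)^{6}} = \sqrt{38 + 8 \cdot 64000000} = \sqrt{38 + 512000000} = \sqrt{512000038}$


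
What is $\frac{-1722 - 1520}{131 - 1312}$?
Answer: $\frac{3242}{1181} \approx 2.7451$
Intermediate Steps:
$\frac{-1722 - 1520}{131 - 1312} = - \frac{3242}{-1181} = \left(-3242\right) \left(- \frac{1}{1181}\right) = \frac{3242}{1181}$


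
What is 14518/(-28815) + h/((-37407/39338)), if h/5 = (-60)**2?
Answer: -400078108526/21134955 ≈ -18930.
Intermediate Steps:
h = 18000 (h = 5*(-60)**2 = 5*3600 = 18000)
14518/(-28815) + h/((-37407/39338)) = 14518/(-28815) + 18000/((-37407/39338)) = 14518*(-1/28815) + 18000/((-37407*1/39338)) = -854/1695 + 18000/(-37407/39338) = -854/1695 + 18000*(-39338/37407) = -854/1695 - 236028000/12469 = -400078108526/21134955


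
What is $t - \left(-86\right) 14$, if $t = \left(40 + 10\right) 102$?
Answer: $6304$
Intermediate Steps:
$t = 5100$ ($t = 50 \cdot 102 = 5100$)
$t - \left(-86\right) 14 = 5100 - \left(-86\right) 14 = 5100 - -1204 = 5100 + 1204 = 6304$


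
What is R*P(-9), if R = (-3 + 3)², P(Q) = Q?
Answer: 0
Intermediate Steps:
R = 0 (R = 0² = 0)
R*P(-9) = 0*(-9) = 0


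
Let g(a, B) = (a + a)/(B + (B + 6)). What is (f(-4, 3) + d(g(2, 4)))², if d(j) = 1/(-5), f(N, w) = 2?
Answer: 81/25 ≈ 3.2400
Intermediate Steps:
g(a, B) = 2*a/(6 + 2*B) (g(a, B) = (2*a)/(B + (6 + B)) = (2*a)/(6 + 2*B) = 2*a/(6 + 2*B))
d(j) = -⅕ (d(j) = 1*(-⅕) = -⅕)
(f(-4, 3) + d(g(2, 4)))² = (2 - ⅕)² = (9/5)² = 81/25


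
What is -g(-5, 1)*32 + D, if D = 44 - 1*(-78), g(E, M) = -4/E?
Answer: 482/5 ≈ 96.400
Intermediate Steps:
D = 122 (D = 44 + 78 = 122)
-g(-5, 1)*32 + D = -(-4)/(-5)*32 + 122 = -(-4)*(-1)/5*32 + 122 = -1*4/5*32 + 122 = -4/5*32 + 122 = -128/5 + 122 = 482/5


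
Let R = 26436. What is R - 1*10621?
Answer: 15815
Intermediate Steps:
R - 1*10621 = 26436 - 1*10621 = 26436 - 10621 = 15815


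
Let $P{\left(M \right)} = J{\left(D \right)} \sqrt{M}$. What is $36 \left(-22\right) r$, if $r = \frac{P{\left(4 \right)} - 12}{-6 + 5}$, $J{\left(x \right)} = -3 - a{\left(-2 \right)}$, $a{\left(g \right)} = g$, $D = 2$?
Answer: $-11088$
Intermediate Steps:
$J{\left(x \right)} = -1$ ($J{\left(x \right)} = -3 - -2 = -3 + 2 = -1$)
$P{\left(M \right)} = - \sqrt{M}$
$r = 14$ ($r = \frac{- \sqrt{4} - 12}{-6 + 5} = \frac{\left(-1\right) 2 - 12}{-1} = \left(-2 - 12\right) \left(-1\right) = \left(-14\right) \left(-1\right) = 14$)
$36 \left(-22\right) r = 36 \left(-22\right) 14 = \left(-792\right) 14 = -11088$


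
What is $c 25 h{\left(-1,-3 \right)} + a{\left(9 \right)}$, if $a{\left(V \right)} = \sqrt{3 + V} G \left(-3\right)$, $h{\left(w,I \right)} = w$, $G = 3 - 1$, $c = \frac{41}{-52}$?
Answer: $\frac{1025}{52} - 12 \sqrt{3} \approx -1.0731$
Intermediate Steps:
$c = - \frac{41}{52}$ ($c = 41 \left(- \frac{1}{52}\right) = - \frac{41}{52} \approx -0.78846$)
$G = 2$
$a{\left(V \right)} = - 6 \sqrt{3 + V}$ ($a{\left(V \right)} = \sqrt{3 + V} 2 \left(-3\right) = 2 \sqrt{3 + V} \left(-3\right) = - 6 \sqrt{3 + V}$)
$c 25 h{\left(-1,-3 \right)} + a{\left(9 \right)} = - \frac{41 \cdot 25 \left(-1\right)}{52} - 6 \sqrt{3 + 9} = \left(- \frac{41}{52}\right) \left(-25\right) - 6 \sqrt{12} = \frac{1025}{52} - 6 \cdot 2 \sqrt{3} = \frac{1025}{52} - 12 \sqrt{3}$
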